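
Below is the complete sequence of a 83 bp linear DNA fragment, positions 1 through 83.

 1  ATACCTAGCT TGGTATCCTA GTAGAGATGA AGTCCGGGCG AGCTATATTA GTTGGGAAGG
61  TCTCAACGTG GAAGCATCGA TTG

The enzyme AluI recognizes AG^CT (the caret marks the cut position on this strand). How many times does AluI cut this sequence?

2

AGCT occurs starting at positions 7, 41.
AluI cuts at 2 sites.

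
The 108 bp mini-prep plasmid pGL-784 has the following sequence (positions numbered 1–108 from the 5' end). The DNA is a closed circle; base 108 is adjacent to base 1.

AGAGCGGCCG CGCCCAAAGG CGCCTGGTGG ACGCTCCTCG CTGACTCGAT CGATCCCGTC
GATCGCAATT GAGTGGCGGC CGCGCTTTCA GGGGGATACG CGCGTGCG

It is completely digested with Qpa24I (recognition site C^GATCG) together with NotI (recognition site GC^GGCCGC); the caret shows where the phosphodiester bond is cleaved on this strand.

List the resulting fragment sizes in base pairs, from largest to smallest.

Qpa24I sites (CGATCG) start at positions 47, 60.
Qpa24I cuts after the first base of each site, so after positions 47, 60.
NotI sites (GCGGCCGC) start at positions 4, 76.
NotI cuts after base 2 of each site, so after positions 5, 77.
Combined cut positions: 5, 47, 60, 77.
Circular molecule, 4 cuts → 4 fragments:
  6–47 → 42 bp
  48–60 → 13 bp
  61–77 → 17 bp
  78–108 then 1–5 → 31 + 5 = 36 bp
Sorted largest to smallest: 42, 36, 17, 13 bp.

42, 36, 17, 13 bp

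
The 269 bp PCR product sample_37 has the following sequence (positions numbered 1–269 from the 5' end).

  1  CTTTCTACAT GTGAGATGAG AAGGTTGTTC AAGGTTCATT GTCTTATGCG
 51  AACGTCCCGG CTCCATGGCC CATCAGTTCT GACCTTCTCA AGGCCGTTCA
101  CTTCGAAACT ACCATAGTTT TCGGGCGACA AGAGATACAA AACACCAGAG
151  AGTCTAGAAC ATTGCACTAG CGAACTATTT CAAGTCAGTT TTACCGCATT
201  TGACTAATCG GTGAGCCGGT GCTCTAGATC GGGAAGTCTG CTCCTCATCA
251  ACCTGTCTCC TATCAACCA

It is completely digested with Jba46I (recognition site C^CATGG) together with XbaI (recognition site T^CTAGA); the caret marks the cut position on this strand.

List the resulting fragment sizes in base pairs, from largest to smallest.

90, 70, 63, 46 bp

The Jba46I site (CCATGG) starts at position 63.
Jba46I cuts after the first base of each site, so after position 63.
XbaI sites (TCTAGA) start at positions 153, 223.
XbaI cuts after the first base of each site, so after positions 153, 223.
Combined cut positions: 63, 153, 223.
Linear molecule, 3 cuts → 4 fragments:
  1–63 → 63 bp
  64–153 → 90 bp
  154–223 → 70 bp
  224–269 → 46 bp
Sorted largest to smallest: 90, 70, 63, 46 bp.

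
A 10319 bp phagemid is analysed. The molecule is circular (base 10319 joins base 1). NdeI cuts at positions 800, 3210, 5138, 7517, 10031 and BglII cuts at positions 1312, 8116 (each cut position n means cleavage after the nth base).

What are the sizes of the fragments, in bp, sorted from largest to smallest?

2379, 1928, 1915, 1898, 1088, 599, 512 bp

Combined cut positions (sorted): 800, 1312, 3210, 5138, 7517, 8116, 10031.
Circular molecule, 7 cuts → 7 fragments:
  1312 − 800 = 512 bp
  3210 − 1312 = 1898 bp
  5138 − 3210 = 1928 bp
  7517 − 5138 = 2379 bp
  8116 − 7517 = 599 bp
  10031 − 8116 = 1915 bp
  wrap: 10319 − 10031 + 800 = 1088 bp
Sorted largest to smallest: 2379, 1928, 1915, 1898, 1088, 599, 512 bp.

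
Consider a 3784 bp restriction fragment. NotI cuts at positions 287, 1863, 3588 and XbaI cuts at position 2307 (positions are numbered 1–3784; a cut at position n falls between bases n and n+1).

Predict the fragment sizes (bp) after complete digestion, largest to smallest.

Combined cut positions (sorted): 287, 1863, 2307, 3588.
Linear molecule, 4 cuts → 5 fragments:
  287 − 0 = 287 bp
  1863 − 287 = 1576 bp
  2307 − 1863 = 444 bp
  3588 − 2307 = 1281 bp
  3784 − 3588 = 196 bp
Sorted largest to smallest: 1576, 1281, 444, 287, 196 bp.

1576, 1281, 444, 287, 196 bp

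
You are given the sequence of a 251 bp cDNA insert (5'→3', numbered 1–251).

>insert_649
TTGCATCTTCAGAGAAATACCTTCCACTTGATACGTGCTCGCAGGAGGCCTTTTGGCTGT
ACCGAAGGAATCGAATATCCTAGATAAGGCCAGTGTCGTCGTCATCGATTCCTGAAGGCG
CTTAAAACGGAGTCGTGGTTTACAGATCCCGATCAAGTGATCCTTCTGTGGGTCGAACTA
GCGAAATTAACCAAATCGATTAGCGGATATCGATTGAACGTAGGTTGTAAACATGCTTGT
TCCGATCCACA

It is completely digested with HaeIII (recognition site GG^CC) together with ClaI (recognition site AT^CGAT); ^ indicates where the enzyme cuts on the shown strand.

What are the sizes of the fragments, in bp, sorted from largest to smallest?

HaeIII sites (GGCC) start at positions 47, 88.
HaeIII cuts after base 2 of each site, so after positions 48, 89.
ClaI sites (ATCGAT) start at positions 104, 195, 209.
ClaI cuts after base 2 of each site, so after positions 105, 196, 210.
Combined cut positions: 48, 89, 105, 196, 210.
Linear molecule, 5 cuts → 6 fragments:
  1–48 → 48 bp
  49–89 → 41 bp
  90–105 → 16 bp
  106–196 → 91 bp
  197–210 → 14 bp
  211–251 → 41 bp
Sorted largest to smallest: 91, 48, 41, 41, 16, 14 bp.

91, 48, 41, 41, 16, 14 bp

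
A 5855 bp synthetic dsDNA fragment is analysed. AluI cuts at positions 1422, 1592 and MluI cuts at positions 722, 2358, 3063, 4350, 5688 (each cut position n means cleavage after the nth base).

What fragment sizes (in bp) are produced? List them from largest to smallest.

Combined cut positions (sorted): 722, 1422, 1592, 2358, 3063, 4350, 5688.
Linear molecule, 7 cuts → 8 fragments:
  722 − 0 = 722 bp
  1422 − 722 = 700 bp
  1592 − 1422 = 170 bp
  2358 − 1592 = 766 bp
  3063 − 2358 = 705 bp
  4350 − 3063 = 1287 bp
  5688 − 4350 = 1338 bp
  5855 − 5688 = 167 bp
Sorted largest to smallest: 1338, 1287, 766, 722, 705, 700, 170, 167 bp.

1338, 1287, 766, 722, 705, 700, 170, 167 bp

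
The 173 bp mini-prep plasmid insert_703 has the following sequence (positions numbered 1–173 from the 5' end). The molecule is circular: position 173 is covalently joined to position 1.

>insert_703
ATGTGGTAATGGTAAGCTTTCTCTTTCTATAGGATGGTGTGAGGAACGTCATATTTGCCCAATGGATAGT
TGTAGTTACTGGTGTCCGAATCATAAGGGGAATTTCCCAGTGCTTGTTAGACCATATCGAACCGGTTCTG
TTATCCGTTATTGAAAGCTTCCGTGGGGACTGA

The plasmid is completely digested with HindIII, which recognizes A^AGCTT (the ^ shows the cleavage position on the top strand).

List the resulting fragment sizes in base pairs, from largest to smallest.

141, 32 bp

HindIII sites (AAGCTT) start at positions 14, 155.
HindIII cuts after the first base of each site, so after positions 14, 155.
Circular molecule, 2 cuts → 2 fragments:
  15–155 → 141 bp
  156–173 then 1–14 → 18 + 14 = 32 bp
Sorted largest to smallest: 141, 32 bp.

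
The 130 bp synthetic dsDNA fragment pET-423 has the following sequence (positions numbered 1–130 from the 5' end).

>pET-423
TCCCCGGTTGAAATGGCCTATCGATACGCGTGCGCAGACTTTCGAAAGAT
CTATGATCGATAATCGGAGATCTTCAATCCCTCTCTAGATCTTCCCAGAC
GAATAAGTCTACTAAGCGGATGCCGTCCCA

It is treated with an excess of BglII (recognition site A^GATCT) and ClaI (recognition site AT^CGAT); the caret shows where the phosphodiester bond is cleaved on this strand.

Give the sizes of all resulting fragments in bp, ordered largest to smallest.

BglII sites (AGATCT) start at positions 47, 68, 87.
BglII cuts after the first base of each site, so after positions 47, 68, 87.
ClaI sites (ATCGAT) start at positions 20, 56.
ClaI cuts after base 2 of each site, so after positions 21, 57.
Combined cut positions: 21, 47, 57, 68, 87.
Linear molecule, 5 cuts → 6 fragments:
  1–21 → 21 bp
  22–47 → 26 bp
  48–57 → 10 bp
  58–68 → 11 bp
  69–87 → 19 bp
  88–130 → 43 bp
Sorted largest to smallest: 43, 26, 21, 19, 11, 10 bp.

43, 26, 21, 19, 11, 10 bp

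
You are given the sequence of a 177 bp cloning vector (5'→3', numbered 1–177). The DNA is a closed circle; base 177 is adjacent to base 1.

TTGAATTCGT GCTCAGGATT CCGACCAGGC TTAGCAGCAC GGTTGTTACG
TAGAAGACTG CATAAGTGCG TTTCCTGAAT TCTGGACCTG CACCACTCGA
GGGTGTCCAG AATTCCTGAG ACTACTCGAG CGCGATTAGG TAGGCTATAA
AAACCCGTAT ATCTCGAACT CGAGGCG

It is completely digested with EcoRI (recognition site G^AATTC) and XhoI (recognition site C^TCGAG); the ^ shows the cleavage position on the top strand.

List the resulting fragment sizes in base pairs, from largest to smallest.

EcoRI sites (GAATTC) start at positions 3, 77, 110.
EcoRI cuts after the first base of each site, so after positions 3, 77, 110.
XhoI sites (CTCGAG) start at positions 96, 125, 169.
XhoI cuts after the first base of each site, so after positions 96, 125, 169.
Combined cut positions: 3, 77, 96, 110, 125, 169.
Circular molecule, 6 cuts → 6 fragments:
  4–77 → 74 bp
  78–96 → 19 bp
  97–110 → 14 bp
  111–125 → 15 bp
  126–169 → 44 bp
  170–177 then 1–3 → 8 + 3 = 11 bp
Sorted largest to smallest: 74, 44, 19, 15, 14, 11 bp.

74, 44, 19, 15, 14, 11 bp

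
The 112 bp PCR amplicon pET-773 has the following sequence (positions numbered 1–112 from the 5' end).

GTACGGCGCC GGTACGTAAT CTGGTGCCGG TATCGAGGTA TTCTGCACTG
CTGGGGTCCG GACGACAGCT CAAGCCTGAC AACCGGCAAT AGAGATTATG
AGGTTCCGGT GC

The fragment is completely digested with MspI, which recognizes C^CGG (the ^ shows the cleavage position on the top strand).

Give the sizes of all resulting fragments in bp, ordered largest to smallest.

MspI sites (CCGG) start at positions 9, 27, 58, 83, 106.
MspI cuts after the first base of each site, so after positions 9, 27, 58, 83, 106.
Linear molecule, 5 cuts → 6 fragments:
  1–9 → 9 bp
  10–27 → 18 bp
  28–58 → 31 bp
  59–83 → 25 bp
  84–106 → 23 bp
  107–112 → 6 bp
Sorted largest to smallest: 31, 25, 23, 18, 9, 6 bp.

31, 25, 23, 18, 9, 6 bp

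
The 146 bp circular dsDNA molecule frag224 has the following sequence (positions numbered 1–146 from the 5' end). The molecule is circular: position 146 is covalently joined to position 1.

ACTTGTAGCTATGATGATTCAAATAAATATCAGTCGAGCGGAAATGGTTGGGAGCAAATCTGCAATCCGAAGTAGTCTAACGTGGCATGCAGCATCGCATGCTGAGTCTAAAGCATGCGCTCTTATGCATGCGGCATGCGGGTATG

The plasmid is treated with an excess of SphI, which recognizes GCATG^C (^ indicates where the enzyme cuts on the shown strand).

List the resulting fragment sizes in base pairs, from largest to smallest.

SphI sites (GCATGC) start at positions 85, 97, 113, 127, 134.
SphI cuts after base 5 of each site (before the last base), so after positions 89, 101, 117, 131, 138.
Circular molecule, 5 cuts → 5 fragments:
  90–101 → 12 bp
  102–117 → 16 bp
  118–131 → 14 bp
  132–138 → 7 bp
  139–146 then 1–89 → 8 + 89 = 97 bp
Sorted largest to smallest: 97, 16, 14, 12, 7 bp.

97, 16, 14, 12, 7 bp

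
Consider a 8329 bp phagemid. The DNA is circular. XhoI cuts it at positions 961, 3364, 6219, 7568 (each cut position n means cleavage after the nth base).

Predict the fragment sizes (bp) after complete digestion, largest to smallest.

Circular molecule, 4 cuts → 4 fragments:
  3364 − 961 = 2403 bp
  6219 − 3364 = 2855 bp
  7568 − 6219 = 1349 bp
  wrap: 8329 − 7568 + 961 = 1722 bp
Sorted largest to smallest: 2855, 2403, 1722, 1349 bp.

2855, 2403, 1722, 1349 bp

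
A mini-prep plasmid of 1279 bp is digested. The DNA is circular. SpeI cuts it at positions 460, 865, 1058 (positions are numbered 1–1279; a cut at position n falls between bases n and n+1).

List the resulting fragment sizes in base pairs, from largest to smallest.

Circular molecule, 3 cuts → 3 fragments:
  865 − 460 = 405 bp
  1058 − 865 = 193 bp
  wrap: 1279 − 1058 + 460 = 681 bp
Sorted largest to smallest: 681, 405, 193 bp.

681, 405, 193 bp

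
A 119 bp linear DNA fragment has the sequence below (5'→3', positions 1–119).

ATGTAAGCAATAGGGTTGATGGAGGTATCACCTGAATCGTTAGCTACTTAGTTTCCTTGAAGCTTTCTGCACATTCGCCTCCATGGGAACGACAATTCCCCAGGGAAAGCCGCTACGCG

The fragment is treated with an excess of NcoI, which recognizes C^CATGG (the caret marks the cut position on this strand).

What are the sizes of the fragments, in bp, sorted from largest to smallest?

81, 38 bp

The NcoI site (CCATGG) starts at position 81.
NcoI cuts after the first base of each site, so after position 81.
Linear molecule, 1 cut → 2 fragments:
  1–81 → 81 bp
  82–119 → 38 bp
Sorted largest to smallest: 81, 38 bp.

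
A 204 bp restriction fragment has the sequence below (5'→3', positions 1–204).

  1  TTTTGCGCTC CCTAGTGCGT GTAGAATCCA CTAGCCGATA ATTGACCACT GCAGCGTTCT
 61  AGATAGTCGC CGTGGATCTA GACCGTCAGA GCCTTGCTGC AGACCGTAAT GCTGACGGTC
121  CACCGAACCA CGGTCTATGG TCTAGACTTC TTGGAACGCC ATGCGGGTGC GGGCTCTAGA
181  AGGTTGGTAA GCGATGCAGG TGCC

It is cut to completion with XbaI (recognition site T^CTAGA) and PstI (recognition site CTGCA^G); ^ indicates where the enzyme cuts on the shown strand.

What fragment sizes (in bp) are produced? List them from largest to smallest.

XbaI sites (TCTAGA) start at positions 58, 77, 141, 175.
XbaI cuts after the first base of each site, so after positions 58, 77, 141, 175.
PstI sites (CTGCAG) start at positions 49, 97.
PstI cuts after base 5 of each site (before the last base), so after positions 53, 101.
Combined cut positions: 53, 58, 77, 101, 141, 175.
Linear molecule, 6 cuts → 7 fragments:
  1–53 → 53 bp
  54–58 → 5 bp
  59–77 → 19 bp
  78–101 → 24 bp
  102–141 → 40 bp
  142–175 → 34 bp
  176–204 → 29 bp
Sorted largest to smallest: 53, 40, 34, 29, 24, 19, 5 bp.

53, 40, 34, 29, 24, 19, 5 bp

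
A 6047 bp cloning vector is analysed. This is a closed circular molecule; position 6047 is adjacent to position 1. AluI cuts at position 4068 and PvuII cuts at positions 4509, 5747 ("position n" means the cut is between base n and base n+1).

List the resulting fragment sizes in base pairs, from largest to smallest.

4368, 1238, 441 bp

Combined cut positions (sorted): 4068, 4509, 5747.
Circular molecule, 3 cuts → 3 fragments:
  4509 − 4068 = 441 bp
  5747 − 4509 = 1238 bp
  wrap: 6047 − 5747 + 4068 = 4368 bp
Sorted largest to smallest: 4368, 1238, 441 bp.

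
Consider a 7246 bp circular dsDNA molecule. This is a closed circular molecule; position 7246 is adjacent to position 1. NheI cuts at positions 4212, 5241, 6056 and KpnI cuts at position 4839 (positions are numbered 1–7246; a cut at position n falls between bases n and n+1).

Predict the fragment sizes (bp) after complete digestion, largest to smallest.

5402, 815, 627, 402 bp

Combined cut positions (sorted): 4212, 4839, 5241, 6056.
Circular molecule, 4 cuts → 4 fragments:
  4839 − 4212 = 627 bp
  5241 − 4839 = 402 bp
  6056 − 5241 = 815 bp
  wrap: 7246 − 6056 + 4212 = 5402 bp
Sorted largest to smallest: 5402, 815, 627, 402 bp.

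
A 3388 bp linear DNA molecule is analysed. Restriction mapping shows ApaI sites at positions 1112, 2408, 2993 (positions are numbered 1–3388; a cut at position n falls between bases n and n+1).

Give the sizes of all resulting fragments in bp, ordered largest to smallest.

Linear molecule, 3 cuts → 4 fragments:
  1112 − 0 = 1112 bp
  2408 − 1112 = 1296 bp
  2993 − 2408 = 585 bp
  3388 − 2993 = 395 bp
Sorted largest to smallest: 1296, 1112, 585, 395 bp.

1296, 1112, 585, 395 bp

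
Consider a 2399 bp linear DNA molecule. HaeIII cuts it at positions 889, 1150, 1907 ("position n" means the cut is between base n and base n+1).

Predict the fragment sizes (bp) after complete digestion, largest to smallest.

889, 757, 492, 261 bp

Linear molecule, 3 cuts → 4 fragments:
  889 − 0 = 889 bp
  1150 − 889 = 261 bp
  1907 − 1150 = 757 bp
  2399 − 1907 = 492 bp
Sorted largest to smallest: 889, 757, 492, 261 bp.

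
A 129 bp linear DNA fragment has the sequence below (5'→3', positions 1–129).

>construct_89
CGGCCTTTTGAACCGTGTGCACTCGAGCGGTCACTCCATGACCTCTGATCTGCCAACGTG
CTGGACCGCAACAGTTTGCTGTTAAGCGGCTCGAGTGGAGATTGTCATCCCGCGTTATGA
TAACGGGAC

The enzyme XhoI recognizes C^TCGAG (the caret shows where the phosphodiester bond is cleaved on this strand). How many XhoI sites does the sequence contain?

CTCGAG occurs starting at positions 22, 90.
XhoI cuts at 2 sites.

2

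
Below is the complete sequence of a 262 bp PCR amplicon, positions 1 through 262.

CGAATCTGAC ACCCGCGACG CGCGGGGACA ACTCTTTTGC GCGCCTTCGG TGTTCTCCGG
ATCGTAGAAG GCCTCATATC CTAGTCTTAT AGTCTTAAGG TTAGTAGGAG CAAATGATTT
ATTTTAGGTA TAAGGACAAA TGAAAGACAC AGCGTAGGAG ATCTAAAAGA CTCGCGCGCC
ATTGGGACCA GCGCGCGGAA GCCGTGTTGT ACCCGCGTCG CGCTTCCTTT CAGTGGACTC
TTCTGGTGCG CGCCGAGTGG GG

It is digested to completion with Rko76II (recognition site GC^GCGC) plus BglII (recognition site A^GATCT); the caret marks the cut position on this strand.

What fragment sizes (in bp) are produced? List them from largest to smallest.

Rko76II sites (GCGCGC) start at positions 39, 174, 191, 248.
Rko76II cuts after base 2 of each site, so after positions 40, 175, 192, 249.
The BglII site (AGATCT) starts at position 159.
BglII cuts after the first base of each site, so after position 159.
Combined cut positions: 40, 159, 175, 192, 249.
Linear molecule, 5 cuts → 6 fragments:
  1–40 → 40 bp
  41–159 → 119 bp
  160–175 → 16 bp
  176–192 → 17 bp
  193–249 → 57 bp
  250–262 → 13 bp
Sorted largest to smallest: 119, 57, 40, 17, 16, 13 bp.

119, 57, 40, 17, 16, 13 bp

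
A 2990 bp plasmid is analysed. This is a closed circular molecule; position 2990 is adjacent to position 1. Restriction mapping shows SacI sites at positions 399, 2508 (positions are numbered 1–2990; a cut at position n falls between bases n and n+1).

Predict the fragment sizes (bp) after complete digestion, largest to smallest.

Circular molecule, 2 cuts → 2 fragments:
  2508 − 399 = 2109 bp
  wrap: 2990 − 2508 + 399 = 881 bp
Sorted largest to smallest: 2109, 881 bp.

2109, 881 bp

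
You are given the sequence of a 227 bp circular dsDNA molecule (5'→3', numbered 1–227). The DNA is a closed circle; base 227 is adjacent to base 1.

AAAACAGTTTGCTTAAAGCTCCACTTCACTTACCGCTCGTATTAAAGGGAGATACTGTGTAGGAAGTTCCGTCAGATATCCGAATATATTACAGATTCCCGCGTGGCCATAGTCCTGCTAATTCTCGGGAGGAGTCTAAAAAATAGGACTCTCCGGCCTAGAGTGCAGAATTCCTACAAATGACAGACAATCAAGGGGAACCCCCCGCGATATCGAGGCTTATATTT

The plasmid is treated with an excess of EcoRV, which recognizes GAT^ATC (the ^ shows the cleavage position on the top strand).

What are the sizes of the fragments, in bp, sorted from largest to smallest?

EcoRV sites (GATATC) start at positions 75, 209.
EcoRV cuts after base 3 of each site, so after positions 77, 211.
Circular molecule, 2 cuts → 2 fragments:
  78–211 → 134 bp
  212–227 then 1–77 → 16 + 77 = 93 bp
Sorted largest to smallest: 134, 93 bp.

134, 93 bp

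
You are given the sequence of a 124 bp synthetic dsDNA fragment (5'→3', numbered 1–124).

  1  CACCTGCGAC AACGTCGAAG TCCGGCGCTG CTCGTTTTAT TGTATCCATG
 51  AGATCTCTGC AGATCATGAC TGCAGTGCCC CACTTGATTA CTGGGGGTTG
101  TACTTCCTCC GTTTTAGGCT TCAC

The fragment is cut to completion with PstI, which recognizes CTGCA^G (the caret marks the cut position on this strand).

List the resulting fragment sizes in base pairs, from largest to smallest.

61, 50, 13 bp

PstI sites (CTGCAG) start at positions 57, 70.
PstI cuts after base 5 of each site (before the last base), so after positions 61, 74.
Linear molecule, 2 cuts → 3 fragments:
  1–61 → 61 bp
  62–74 → 13 bp
  75–124 → 50 bp
Sorted largest to smallest: 61, 50, 13 bp.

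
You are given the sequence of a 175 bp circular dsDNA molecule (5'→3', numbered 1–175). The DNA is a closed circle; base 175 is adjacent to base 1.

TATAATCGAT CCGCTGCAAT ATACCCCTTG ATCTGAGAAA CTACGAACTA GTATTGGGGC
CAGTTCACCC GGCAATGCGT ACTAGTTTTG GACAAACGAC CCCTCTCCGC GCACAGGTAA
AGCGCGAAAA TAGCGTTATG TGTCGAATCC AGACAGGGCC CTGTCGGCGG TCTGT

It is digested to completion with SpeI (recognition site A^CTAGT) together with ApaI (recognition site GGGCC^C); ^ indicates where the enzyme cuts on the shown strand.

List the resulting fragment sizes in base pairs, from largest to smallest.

79, 62, 34 bp

SpeI sites (ACTAGT) start at positions 47, 81.
SpeI cuts after the first base of each site, so after positions 47, 81.
The ApaI site (GGGCCC) starts at position 156.
ApaI cuts after base 5 of each site (before the last base), so after position 160.
Combined cut positions: 47, 81, 160.
Circular molecule, 3 cuts → 3 fragments:
  48–81 → 34 bp
  82–160 → 79 bp
  161–175 then 1–47 → 15 + 47 = 62 bp
Sorted largest to smallest: 79, 62, 34 bp.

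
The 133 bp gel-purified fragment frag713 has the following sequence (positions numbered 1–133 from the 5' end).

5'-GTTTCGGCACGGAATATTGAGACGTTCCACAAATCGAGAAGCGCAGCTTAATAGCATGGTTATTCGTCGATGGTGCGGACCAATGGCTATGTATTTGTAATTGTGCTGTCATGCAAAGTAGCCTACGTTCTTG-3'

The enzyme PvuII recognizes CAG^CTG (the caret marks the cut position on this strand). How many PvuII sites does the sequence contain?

0

No occurrence of CAGCTG is present in the sequence.
PvuII does not cut: 0 sites.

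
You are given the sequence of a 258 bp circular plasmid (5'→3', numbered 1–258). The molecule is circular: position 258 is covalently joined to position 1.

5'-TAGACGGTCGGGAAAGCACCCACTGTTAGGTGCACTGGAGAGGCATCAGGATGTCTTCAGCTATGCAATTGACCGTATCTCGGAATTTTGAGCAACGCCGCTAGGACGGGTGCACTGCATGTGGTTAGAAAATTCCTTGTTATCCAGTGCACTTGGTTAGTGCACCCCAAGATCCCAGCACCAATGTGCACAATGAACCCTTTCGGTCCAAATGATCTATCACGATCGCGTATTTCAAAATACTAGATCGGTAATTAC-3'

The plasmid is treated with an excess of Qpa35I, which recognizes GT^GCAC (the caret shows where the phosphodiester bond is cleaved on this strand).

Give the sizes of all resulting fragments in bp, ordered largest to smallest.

102, 80, 37, 26, 13 bp

Qpa35I sites (GTGCAC) start at positions 30, 110, 147, 160, 186.
Qpa35I cuts after base 2 of each site, so after positions 31, 111, 148, 161, 187.
Circular molecule, 5 cuts → 5 fragments:
  32–111 → 80 bp
  112–148 → 37 bp
  149–161 → 13 bp
  162–187 → 26 bp
  188–258 then 1–31 → 71 + 31 = 102 bp
Sorted largest to smallest: 102, 80, 37, 26, 13 bp.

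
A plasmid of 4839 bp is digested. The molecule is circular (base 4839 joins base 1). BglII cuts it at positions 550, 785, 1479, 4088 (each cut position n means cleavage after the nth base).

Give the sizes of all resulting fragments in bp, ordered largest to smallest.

Circular molecule, 4 cuts → 4 fragments:
  785 − 550 = 235 bp
  1479 − 785 = 694 bp
  4088 − 1479 = 2609 bp
  wrap: 4839 − 4088 + 550 = 1301 bp
Sorted largest to smallest: 2609, 1301, 694, 235 bp.

2609, 1301, 694, 235 bp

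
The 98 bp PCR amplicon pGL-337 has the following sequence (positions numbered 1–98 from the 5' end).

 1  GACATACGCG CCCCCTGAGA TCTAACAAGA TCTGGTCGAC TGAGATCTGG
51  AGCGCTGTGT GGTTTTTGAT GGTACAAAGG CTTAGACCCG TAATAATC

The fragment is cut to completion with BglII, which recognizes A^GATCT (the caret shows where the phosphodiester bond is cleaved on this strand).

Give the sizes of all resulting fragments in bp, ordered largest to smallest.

BglII sites (AGATCT) start at positions 18, 28, 43.
BglII cuts after the first base of each site, so after positions 18, 28, 43.
Linear molecule, 3 cuts → 4 fragments:
  1–18 → 18 bp
  19–28 → 10 bp
  29–43 → 15 bp
  44–98 → 55 bp
Sorted largest to smallest: 55, 18, 15, 10 bp.

55, 18, 15, 10 bp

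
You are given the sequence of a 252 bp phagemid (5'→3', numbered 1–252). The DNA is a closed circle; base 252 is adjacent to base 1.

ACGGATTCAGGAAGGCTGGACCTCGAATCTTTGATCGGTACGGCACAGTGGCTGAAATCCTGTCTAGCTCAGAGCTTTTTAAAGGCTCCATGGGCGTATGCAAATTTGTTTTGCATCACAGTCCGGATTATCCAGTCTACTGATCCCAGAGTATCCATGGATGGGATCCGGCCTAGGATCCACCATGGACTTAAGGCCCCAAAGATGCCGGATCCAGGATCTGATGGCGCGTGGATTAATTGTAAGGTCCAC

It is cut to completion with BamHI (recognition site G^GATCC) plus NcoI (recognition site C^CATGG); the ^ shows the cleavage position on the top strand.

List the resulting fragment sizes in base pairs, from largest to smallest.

130, 67, 27, 12, 9, 7 bp

BamHI sites (GGATCC) start at positions 164, 176, 210.
BamHI cuts after the first base of each site, so after positions 164, 176, 210.
NcoI sites (CCATGG) start at positions 88, 155, 183.
NcoI cuts after the first base of each site, so after positions 88, 155, 183.
Combined cut positions: 88, 155, 164, 176, 183, 210.
Circular molecule, 6 cuts → 6 fragments:
  89–155 → 67 bp
  156–164 → 9 bp
  165–176 → 12 bp
  177–183 → 7 bp
  184–210 → 27 bp
  211–252 then 1–88 → 42 + 88 = 130 bp
Sorted largest to smallest: 130, 67, 27, 12, 9, 7 bp.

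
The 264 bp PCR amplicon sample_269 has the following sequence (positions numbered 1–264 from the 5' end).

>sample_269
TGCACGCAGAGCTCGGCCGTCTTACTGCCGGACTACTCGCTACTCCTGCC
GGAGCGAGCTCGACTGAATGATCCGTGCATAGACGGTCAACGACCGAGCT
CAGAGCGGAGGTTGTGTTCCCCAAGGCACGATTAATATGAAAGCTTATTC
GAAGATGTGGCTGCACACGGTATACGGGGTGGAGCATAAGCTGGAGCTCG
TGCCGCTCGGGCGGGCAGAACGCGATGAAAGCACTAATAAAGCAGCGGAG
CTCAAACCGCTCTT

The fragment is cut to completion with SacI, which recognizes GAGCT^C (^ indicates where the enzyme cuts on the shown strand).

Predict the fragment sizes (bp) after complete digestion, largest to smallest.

SacI sites (GAGCTC) start at positions 9, 56, 96, 194, 248.
SacI cuts after base 5 of each site (before the last base), so after positions 13, 60, 100, 198, 252.
Linear molecule, 5 cuts → 6 fragments:
  1–13 → 13 bp
  14–60 → 47 bp
  61–100 → 40 bp
  101–198 → 98 bp
  199–252 → 54 bp
  253–264 → 12 bp
Sorted largest to smallest: 98, 54, 47, 40, 13, 12 bp.

98, 54, 47, 40, 13, 12 bp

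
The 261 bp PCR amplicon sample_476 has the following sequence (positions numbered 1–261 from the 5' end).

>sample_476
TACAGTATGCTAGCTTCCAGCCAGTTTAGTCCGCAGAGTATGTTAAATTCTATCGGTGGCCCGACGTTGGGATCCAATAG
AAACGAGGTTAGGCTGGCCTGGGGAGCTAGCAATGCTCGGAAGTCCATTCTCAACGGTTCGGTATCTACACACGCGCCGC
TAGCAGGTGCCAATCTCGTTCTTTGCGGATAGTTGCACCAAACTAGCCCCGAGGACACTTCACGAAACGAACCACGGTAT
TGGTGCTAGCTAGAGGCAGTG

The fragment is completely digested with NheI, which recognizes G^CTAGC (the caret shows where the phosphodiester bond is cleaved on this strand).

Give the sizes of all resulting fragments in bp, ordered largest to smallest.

97, 86, 53, 16, 9 bp

NheI sites (GCTAGC) start at positions 9, 106, 159, 245.
NheI cuts after the first base of each site, so after positions 9, 106, 159, 245.
Linear molecule, 4 cuts → 5 fragments:
  1–9 → 9 bp
  10–106 → 97 bp
  107–159 → 53 bp
  160–245 → 86 bp
  246–261 → 16 bp
Sorted largest to smallest: 97, 86, 53, 16, 9 bp.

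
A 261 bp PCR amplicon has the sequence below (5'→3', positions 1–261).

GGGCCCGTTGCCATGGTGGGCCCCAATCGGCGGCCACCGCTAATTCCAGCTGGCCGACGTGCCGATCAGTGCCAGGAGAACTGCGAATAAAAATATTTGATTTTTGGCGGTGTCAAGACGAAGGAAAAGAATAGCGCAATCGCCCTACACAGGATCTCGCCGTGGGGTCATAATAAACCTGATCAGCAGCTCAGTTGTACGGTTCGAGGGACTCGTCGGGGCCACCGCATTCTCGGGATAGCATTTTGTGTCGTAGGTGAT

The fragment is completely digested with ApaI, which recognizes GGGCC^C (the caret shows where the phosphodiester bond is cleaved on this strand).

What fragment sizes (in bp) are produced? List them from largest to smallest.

ApaI sites (GGGCCC) start at positions 1, 18.
ApaI cuts after base 5 of each site (before the last base), so after positions 5, 22.
Linear molecule, 2 cuts → 3 fragments:
  1–5 → 5 bp
  6–22 → 17 bp
  23–261 → 239 bp
Sorted largest to smallest: 239, 17, 5 bp.

239, 17, 5 bp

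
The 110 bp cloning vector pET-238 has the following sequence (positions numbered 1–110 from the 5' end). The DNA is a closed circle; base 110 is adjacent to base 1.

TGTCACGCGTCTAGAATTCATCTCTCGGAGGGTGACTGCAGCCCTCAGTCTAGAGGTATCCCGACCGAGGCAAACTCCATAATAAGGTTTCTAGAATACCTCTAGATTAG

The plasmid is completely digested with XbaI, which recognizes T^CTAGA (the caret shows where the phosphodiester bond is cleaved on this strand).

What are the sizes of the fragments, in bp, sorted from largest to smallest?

41, 39, 19, 11 bp

XbaI sites (TCTAGA) start at positions 10, 49, 90, 101.
XbaI cuts after the first base of each site, so after positions 10, 49, 90, 101.
Circular molecule, 4 cuts → 4 fragments:
  11–49 → 39 bp
  50–90 → 41 bp
  91–101 → 11 bp
  102–110 then 1–10 → 9 + 10 = 19 bp
Sorted largest to smallest: 41, 39, 19, 11 bp.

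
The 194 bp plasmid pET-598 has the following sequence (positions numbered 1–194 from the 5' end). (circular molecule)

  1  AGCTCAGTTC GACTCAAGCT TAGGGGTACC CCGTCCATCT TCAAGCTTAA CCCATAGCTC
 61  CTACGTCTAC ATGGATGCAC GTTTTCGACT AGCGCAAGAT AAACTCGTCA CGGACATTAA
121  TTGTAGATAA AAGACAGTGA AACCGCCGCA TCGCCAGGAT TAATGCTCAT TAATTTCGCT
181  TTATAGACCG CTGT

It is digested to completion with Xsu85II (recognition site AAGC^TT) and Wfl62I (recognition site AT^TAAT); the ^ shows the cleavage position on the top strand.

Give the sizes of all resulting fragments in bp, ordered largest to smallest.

71, 43, 43, 27, 10 bp

Xsu85II sites (AAGCTT) start at positions 16, 43.
Xsu85II cuts after base 4 of each site, so after positions 19, 46.
Wfl62I sites (ATTAAT) start at positions 116, 159, 169.
Wfl62I cuts after base 2 of each site, so after positions 117, 160, 170.
Combined cut positions: 19, 46, 117, 160, 170.
Circular molecule, 5 cuts → 5 fragments:
  20–46 → 27 bp
  47–117 → 71 bp
  118–160 → 43 bp
  161–170 → 10 bp
  171–194 then 1–19 → 24 + 19 = 43 bp
Sorted largest to smallest: 71, 43, 43, 27, 10 bp.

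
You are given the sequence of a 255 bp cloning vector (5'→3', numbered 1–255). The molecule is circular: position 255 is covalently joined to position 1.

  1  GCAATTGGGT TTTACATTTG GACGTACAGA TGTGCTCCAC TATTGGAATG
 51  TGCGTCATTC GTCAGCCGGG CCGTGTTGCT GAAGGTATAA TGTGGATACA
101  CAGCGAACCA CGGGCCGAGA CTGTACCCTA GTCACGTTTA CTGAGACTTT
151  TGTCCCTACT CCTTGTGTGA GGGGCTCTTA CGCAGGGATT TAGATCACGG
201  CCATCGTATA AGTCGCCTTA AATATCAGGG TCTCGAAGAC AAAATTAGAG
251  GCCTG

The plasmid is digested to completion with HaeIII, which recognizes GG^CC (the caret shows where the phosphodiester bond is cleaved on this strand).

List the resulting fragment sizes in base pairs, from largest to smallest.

HaeIII sites (GGCC) start at positions 69, 113, 199, 250.
HaeIII cuts after base 2 of each site, so after positions 70, 114, 200, 251.
Circular molecule, 4 cuts → 4 fragments:
  71–114 → 44 bp
  115–200 → 86 bp
  201–251 → 51 bp
  252–255 then 1–70 → 4 + 70 = 74 bp
Sorted largest to smallest: 86, 74, 51, 44 bp.

86, 74, 51, 44 bp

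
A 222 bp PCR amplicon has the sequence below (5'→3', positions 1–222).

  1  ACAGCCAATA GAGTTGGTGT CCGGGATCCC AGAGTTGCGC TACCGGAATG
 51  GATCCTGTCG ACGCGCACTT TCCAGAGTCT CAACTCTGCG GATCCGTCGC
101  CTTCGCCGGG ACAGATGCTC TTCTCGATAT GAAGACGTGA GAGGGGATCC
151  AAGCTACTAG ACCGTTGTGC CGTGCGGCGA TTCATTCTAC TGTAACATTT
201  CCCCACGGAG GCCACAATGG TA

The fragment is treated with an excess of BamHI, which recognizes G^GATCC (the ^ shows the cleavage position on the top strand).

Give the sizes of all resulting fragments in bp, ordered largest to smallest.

77, 55, 40, 26, 24 bp

BamHI sites (GGATCC) start at positions 24, 50, 90, 145.
BamHI cuts after the first base of each site, so after positions 24, 50, 90, 145.
Linear molecule, 4 cuts → 5 fragments:
  1–24 → 24 bp
  25–50 → 26 bp
  51–90 → 40 bp
  91–145 → 55 bp
  146–222 → 77 bp
Sorted largest to smallest: 77, 55, 40, 26, 24 bp.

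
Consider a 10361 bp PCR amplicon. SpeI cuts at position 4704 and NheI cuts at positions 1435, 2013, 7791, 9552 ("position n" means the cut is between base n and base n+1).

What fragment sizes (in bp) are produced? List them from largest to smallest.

Combined cut positions (sorted): 1435, 2013, 4704, 7791, 9552.
Linear molecule, 5 cuts → 6 fragments:
  1435 − 0 = 1435 bp
  2013 − 1435 = 578 bp
  4704 − 2013 = 2691 bp
  7791 − 4704 = 3087 bp
  9552 − 7791 = 1761 bp
  10361 − 9552 = 809 bp
Sorted largest to smallest: 3087, 2691, 1761, 1435, 809, 578 bp.

3087, 2691, 1761, 1435, 809, 578 bp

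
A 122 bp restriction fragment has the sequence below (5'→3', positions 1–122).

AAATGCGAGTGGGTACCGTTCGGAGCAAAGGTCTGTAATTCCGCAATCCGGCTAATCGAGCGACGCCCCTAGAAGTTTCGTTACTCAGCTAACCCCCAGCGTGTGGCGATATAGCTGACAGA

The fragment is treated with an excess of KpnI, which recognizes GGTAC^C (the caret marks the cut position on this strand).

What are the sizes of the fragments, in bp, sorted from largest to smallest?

The KpnI site (GGTACC) starts at position 12.
KpnI cuts after base 5 of each site (before the last base), so after position 16.
Linear molecule, 1 cut → 2 fragments:
  1–16 → 16 bp
  17–122 → 106 bp
Sorted largest to smallest: 106, 16 bp.

106, 16 bp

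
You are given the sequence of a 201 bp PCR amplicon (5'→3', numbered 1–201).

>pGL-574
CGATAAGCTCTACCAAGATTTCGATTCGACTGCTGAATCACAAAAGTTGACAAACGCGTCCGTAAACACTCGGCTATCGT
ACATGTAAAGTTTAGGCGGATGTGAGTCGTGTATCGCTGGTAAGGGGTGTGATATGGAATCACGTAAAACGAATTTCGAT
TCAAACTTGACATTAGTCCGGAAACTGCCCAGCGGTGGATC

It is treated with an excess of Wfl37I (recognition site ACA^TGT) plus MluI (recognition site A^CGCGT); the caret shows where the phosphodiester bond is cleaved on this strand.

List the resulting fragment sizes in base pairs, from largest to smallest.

118, 54, 29 bp

The Wfl37I site (ACATGT) starts at position 81.
Wfl37I cuts after base 3 of each site, so after position 83.
The MluI site (ACGCGT) starts at position 54.
MluI cuts after the first base of each site, so after position 54.
Combined cut positions: 54, 83.
Linear molecule, 2 cuts → 3 fragments:
  1–54 → 54 bp
  55–83 → 29 bp
  84–201 → 118 bp
Sorted largest to smallest: 118, 54, 29 bp.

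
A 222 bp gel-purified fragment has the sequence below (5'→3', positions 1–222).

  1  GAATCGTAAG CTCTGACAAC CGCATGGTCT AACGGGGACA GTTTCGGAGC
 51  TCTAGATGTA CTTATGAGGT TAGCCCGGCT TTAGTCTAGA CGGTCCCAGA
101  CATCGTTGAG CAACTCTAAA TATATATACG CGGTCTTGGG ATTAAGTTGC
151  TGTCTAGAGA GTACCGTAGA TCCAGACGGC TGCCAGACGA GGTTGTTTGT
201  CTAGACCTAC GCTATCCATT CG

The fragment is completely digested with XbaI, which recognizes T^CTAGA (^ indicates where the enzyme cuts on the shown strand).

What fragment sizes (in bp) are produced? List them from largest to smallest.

XbaI sites (TCTAGA) start at positions 51, 85, 153, 200.
XbaI cuts after the first base of each site, so after positions 51, 85, 153, 200.
Linear molecule, 4 cuts → 5 fragments:
  1–51 → 51 bp
  52–85 → 34 bp
  86–153 → 68 bp
  154–200 → 47 bp
  201–222 → 22 bp
Sorted largest to smallest: 68, 51, 47, 34, 22 bp.

68, 51, 47, 34, 22 bp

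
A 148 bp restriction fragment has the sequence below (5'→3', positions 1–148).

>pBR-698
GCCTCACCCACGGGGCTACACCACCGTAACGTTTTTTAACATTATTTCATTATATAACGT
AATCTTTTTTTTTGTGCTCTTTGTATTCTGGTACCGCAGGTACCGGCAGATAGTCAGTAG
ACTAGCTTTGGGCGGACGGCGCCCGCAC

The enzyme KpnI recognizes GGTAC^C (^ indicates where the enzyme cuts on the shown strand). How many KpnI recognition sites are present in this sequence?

2

GGTACC occurs starting at positions 90, 99.
KpnI cuts at 2 sites.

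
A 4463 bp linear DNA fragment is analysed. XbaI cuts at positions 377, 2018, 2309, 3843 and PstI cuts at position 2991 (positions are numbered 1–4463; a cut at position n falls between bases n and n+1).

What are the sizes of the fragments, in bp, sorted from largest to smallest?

Combined cut positions (sorted): 377, 2018, 2309, 2991, 3843.
Linear molecule, 5 cuts → 6 fragments:
  377 − 0 = 377 bp
  2018 − 377 = 1641 bp
  2309 − 2018 = 291 bp
  2991 − 2309 = 682 bp
  3843 − 2991 = 852 bp
  4463 − 3843 = 620 bp
Sorted largest to smallest: 1641, 852, 682, 620, 377, 291 bp.

1641, 852, 682, 620, 377, 291 bp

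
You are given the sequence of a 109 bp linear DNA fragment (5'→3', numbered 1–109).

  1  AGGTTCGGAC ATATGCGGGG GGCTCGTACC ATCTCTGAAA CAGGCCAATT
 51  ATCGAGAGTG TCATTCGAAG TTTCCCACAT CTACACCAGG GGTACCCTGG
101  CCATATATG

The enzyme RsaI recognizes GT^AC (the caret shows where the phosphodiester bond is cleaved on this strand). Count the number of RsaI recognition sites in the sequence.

GTAC occurs starting at positions 26, 92.
RsaI cuts at 2 sites.

2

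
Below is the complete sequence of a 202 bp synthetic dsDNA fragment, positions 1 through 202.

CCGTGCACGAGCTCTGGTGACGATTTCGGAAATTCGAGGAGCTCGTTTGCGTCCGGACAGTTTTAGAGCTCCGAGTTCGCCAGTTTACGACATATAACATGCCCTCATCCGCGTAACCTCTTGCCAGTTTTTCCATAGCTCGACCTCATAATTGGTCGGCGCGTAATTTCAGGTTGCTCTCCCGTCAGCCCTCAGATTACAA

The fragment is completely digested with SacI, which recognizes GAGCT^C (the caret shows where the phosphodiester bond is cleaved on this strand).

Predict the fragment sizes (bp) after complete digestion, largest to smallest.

SacI sites (GAGCTC) start at positions 9, 39, 66.
SacI cuts after base 5 of each site (before the last base), so after positions 13, 43, 70.
Linear molecule, 3 cuts → 4 fragments:
  1–13 → 13 bp
  14–43 → 30 bp
  44–70 → 27 bp
  71–202 → 132 bp
Sorted largest to smallest: 132, 30, 27, 13 bp.

132, 30, 27, 13 bp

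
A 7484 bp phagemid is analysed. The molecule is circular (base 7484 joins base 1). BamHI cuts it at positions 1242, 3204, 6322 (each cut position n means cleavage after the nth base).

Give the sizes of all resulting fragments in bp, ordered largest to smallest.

Circular molecule, 3 cuts → 3 fragments:
  3204 − 1242 = 1962 bp
  6322 − 3204 = 3118 bp
  wrap: 7484 − 6322 + 1242 = 2404 bp
Sorted largest to smallest: 3118, 2404, 1962 bp.

3118, 2404, 1962 bp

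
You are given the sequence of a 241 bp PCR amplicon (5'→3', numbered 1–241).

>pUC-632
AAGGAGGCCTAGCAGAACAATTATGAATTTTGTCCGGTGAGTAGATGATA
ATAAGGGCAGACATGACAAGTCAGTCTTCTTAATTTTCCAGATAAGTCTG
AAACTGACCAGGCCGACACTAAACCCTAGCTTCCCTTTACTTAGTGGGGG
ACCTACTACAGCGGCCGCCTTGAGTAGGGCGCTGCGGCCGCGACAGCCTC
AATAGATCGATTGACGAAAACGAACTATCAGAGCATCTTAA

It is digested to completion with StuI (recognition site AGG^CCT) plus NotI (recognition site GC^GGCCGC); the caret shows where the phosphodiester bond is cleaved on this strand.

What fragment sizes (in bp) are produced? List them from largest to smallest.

155, 56, 23, 7 bp

The StuI site (AGGCCT) starts at position 5.
StuI cuts after base 3 of each site, so after position 7.
NotI sites (GCGGCCGC) start at positions 161, 184.
NotI cuts after base 2 of each site, so after positions 162, 185.
Combined cut positions: 7, 162, 185.
Linear molecule, 3 cuts → 4 fragments:
  1–7 → 7 bp
  8–162 → 155 bp
  163–185 → 23 bp
  186–241 → 56 bp
Sorted largest to smallest: 155, 56, 23, 7 bp.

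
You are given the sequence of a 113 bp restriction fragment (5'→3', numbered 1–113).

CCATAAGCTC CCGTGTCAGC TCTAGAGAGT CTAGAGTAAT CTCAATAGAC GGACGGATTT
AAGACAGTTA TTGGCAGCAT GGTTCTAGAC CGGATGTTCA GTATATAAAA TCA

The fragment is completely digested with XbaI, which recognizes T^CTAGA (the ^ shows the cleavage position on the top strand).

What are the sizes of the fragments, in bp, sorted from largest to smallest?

54, 29, 21, 9 bp

XbaI sites (TCTAGA) start at positions 21, 30, 84.
XbaI cuts after the first base of each site, so after positions 21, 30, 84.
Linear molecule, 3 cuts → 4 fragments:
  1–21 → 21 bp
  22–30 → 9 bp
  31–84 → 54 bp
  85–113 → 29 bp
Sorted largest to smallest: 54, 29, 21, 9 bp.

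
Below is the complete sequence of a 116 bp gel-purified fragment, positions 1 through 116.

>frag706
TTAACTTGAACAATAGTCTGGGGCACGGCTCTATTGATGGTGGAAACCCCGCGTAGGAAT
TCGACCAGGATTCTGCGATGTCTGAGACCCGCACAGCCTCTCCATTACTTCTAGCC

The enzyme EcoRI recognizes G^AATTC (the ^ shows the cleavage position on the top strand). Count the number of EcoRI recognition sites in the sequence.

GAATTC occurs starting at position 57.
EcoRI cuts at 1 site.

1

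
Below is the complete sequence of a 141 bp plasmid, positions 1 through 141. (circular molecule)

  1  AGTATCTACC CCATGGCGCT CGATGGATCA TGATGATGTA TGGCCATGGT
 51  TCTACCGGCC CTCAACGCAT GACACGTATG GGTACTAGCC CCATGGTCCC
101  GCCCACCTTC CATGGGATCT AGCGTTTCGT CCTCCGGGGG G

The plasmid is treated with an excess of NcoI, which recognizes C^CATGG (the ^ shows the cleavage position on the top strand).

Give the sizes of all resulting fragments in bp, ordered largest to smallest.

47, 42, 33, 19 bp

NcoI sites (CCATGG) start at positions 11, 44, 91, 110.
NcoI cuts after the first base of each site, so after positions 11, 44, 91, 110.
Circular molecule, 4 cuts → 4 fragments:
  12–44 → 33 bp
  45–91 → 47 bp
  92–110 → 19 bp
  111–141 then 1–11 → 31 + 11 = 42 bp
Sorted largest to smallest: 47, 42, 33, 19 bp.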